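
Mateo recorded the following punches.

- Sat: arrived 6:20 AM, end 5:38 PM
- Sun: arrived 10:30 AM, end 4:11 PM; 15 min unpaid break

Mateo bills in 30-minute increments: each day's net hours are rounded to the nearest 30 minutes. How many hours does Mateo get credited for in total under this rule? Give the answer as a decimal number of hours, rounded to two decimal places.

17.00 hours

Sat: 6:20 AM–5:38 PM = 11 h 18 min → rounds to 11 h 30 min
Sun: 10:30 AM–4:11 PM = 5 h 41 min − 15 min = 5 h 26 min → rounds to 5 h 30 min
Total credited: 17 h 0 min.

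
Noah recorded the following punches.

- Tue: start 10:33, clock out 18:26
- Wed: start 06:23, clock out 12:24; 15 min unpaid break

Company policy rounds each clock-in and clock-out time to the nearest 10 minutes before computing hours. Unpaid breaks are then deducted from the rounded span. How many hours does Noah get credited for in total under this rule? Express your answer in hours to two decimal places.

13.75 hours

Tue: in 10:33→10:30, out 18:26→18:30; 8 h 0 min
Wed: in 06:23→06:20, out 12:24→12:20; 6 h 0 min − 15 min = 5 h 45 min
Total credited: 13 h 45 min.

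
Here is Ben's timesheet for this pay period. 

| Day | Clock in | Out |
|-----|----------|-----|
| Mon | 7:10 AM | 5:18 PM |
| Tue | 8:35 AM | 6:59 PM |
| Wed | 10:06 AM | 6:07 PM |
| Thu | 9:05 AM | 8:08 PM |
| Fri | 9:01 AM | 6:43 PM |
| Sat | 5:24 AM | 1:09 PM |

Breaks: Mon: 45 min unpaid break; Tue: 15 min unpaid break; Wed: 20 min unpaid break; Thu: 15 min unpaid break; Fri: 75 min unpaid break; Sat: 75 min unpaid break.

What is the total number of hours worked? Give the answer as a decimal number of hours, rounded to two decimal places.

Mon: 7:10 AM–5:18 PM = 10 h 8 min; less 45 min break → 9 h 23 min
Tue: 8:35 AM–6:59 PM = 10 h 24 min; less 15 min break → 10 h 9 min
Wed: 10:06 AM–6:07 PM = 8 h 1 min; less 20 min break → 7 h 41 min
Thu: 9:05 AM–8:08 PM = 11 h 3 min; less 15 min break → 10 h 48 min
Fri: 9:01 AM–6:43 PM = 9 h 42 min; less 75 min break → 8 h 27 min
Sat: 5:24 AM–1:09 PM = 7 h 45 min; less 75 min break → 6 h 30 min
Total: 9 h 23 min + 10 h 9 min + 7 h 41 min + 10 h 48 min + 8 h 27 min + 6 h 30 min = 52 h 58 min.

52.97 hours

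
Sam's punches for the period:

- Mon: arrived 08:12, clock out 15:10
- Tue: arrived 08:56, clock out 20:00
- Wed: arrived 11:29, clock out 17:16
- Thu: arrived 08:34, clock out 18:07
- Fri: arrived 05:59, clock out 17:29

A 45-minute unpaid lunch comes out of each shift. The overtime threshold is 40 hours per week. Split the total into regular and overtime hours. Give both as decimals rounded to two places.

Mon: 08:12–15:10 = 6 h 58 min; less 45 min break → 6 h 13 min
Tue: 08:56–20:00 = 11 h 4 min; less 45 min break → 10 h 19 min
Wed: 11:29–17:16 = 5 h 47 min; less 45 min break → 5 h 2 min
Thu: 08:34–18:07 = 9 h 33 min; less 45 min break → 8 h 48 min
Fri: 05:59–17:29 = 11 h 30 min; less 45 min break → 10 h 45 min
Total worked: 41 h 7 min = 41.12 h.
Threshold 40 h → overtime 1 h 7 min, regular 40 h 0 min.

Regular 40.00 hours, overtime 1.12 hours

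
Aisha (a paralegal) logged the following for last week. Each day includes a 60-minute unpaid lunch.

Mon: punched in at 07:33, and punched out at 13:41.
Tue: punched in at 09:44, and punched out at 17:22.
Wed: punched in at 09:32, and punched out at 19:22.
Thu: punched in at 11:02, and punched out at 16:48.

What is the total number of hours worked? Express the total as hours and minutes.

Mon: 07:33–13:41 = 6 h 8 min; less 60 min break → 5 h 8 min
Tue: 09:44–17:22 = 7 h 38 min; less 60 min break → 6 h 38 min
Wed: 09:32–19:22 = 9 h 50 min; less 60 min break → 8 h 50 min
Thu: 11:02–16:48 = 5 h 46 min; less 60 min break → 4 h 46 min
Total: 5 h 8 min + 6 h 38 min + 8 h 50 min + 4 h 46 min = 25 h 22 min.

25 h 22 min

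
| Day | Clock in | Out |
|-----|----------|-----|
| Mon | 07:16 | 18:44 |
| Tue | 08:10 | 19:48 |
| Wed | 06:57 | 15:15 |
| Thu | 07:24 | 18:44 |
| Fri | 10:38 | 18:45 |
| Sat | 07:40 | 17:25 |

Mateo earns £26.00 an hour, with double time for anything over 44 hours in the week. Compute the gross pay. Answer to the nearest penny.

£2007.20

Mon: 07:16–18:44 = 11 h 28 min
Tue: 08:10–19:48 = 11 h 38 min
Wed: 06:57–15:15 = 8 h 18 min
Thu: 07:24–18:44 = 11 h 20 min
Fri: 10:38–18:45 = 8 h 7 min
Sat: 07:40–17:25 = 9 h 45 min
Total worked: 60 h 36 min = 3636 min.
Regular 44 h 0 min = 2640 min at £26.00/h; overtime 16 h 36 min = 996 min at £52.00/h.
Pay = (2640 × £26.00 + 996 × £52.00) ÷ 60 = £2007.20.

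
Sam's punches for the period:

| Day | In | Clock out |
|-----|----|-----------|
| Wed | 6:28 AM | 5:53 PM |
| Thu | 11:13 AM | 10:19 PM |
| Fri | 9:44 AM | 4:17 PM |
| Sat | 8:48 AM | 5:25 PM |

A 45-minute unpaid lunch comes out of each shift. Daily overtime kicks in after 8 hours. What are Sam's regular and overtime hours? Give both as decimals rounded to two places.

Regular 29.67 hours, overtime 5.02 hours

Wed: 6:28 AM–5:53 PM = 11 h 25 min; less 45 min break → 10 h 40 min
Thu: 11:13 AM–10:19 PM = 11 h 6 min; less 45 min break → 10 h 21 min
Fri: 9:44 AM–4:17 PM = 6 h 33 min; less 45 min break → 5 h 48 min
Sat: 8:48 AM–5:25 PM = 8 h 37 min; less 45 min break → 7 h 52 min
Wed reg 8 h 0 min / OT 2 h 40 min; Thu reg 8 h 0 min / OT 2 h 21 min; Fri reg 5 h 48 min / OT 0 h 0 min; Sat reg 7 h 52 min / OT 0 h 0 min.
Totals: regular 29 h 40 min, overtime 5 h 1 min.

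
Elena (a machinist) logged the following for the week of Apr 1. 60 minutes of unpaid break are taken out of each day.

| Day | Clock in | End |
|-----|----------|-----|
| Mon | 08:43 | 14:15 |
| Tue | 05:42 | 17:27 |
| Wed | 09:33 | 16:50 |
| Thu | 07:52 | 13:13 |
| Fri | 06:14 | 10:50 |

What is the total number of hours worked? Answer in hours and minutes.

Mon: 08:43–14:15 = 5 h 32 min; less 60 min break → 4 h 32 min
Tue: 05:42–17:27 = 11 h 45 min; less 60 min break → 10 h 45 min
Wed: 09:33–16:50 = 7 h 17 min; less 60 min break → 6 h 17 min
Thu: 07:52–13:13 = 5 h 21 min; less 60 min break → 4 h 21 min
Fri: 06:14–10:50 = 4 h 36 min; less 60 min break → 3 h 36 min
Total: 4 h 32 min + 10 h 45 min + 6 h 17 min + 4 h 21 min + 3 h 36 min = 29 h 31 min.

29 h 31 min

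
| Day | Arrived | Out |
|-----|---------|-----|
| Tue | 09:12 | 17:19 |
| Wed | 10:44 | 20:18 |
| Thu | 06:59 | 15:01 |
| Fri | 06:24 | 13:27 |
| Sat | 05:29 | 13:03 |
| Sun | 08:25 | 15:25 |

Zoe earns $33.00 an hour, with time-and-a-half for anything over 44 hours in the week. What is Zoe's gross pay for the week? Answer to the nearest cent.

$1617.00

Tue: 09:12–17:19 = 8 h 7 min
Wed: 10:44–20:18 = 9 h 34 min
Thu: 06:59–15:01 = 8 h 2 min
Fri: 06:24–13:27 = 7 h 3 min
Sat: 05:29–13:03 = 7 h 34 min
Sun: 08:25–15:25 = 7 h 0 min
Total worked: 47 h 20 min = 2840 min.
Regular 44 h 0 min = 2640 min at $33.00/h; overtime 3 h 20 min = 200 min at $49.50/h.
Pay = (2640 × $33.00 + 200 × $49.50) ÷ 60 = $1617.00.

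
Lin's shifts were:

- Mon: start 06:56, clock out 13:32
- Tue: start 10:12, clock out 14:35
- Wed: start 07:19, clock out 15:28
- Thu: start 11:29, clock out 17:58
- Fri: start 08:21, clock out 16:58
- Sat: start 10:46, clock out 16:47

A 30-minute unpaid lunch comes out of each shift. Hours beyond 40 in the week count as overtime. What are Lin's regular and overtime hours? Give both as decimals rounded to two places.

Regular 37.25 hours, overtime 0.00 hours

Mon: 06:56–13:32 = 6 h 36 min; less 30 min break → 6 h 6 min
Tue: 10:12–14:35 = 4 h 23 min; less 30 min break → 3 h 53 min
Wed: 07:19–15:28 = 8 h 9 min; less 30 min break → 7 h 39 min
Thu: 11:29–17:58 = 6 h 29 min; less 30 min break → 5 h 59 min
Fri: 08:21–16:58 = 8 h 37 min; less 30 min break → 8 h 7 min
Sat: 10:46–16:47 = 6 h 1 min; less 30 min break → 5 h 31 min
Total worked: 37 h 15 min = 37.25 h.
Threshold 40 h → overtime 0 h 0 min, regular 37 h 15 min.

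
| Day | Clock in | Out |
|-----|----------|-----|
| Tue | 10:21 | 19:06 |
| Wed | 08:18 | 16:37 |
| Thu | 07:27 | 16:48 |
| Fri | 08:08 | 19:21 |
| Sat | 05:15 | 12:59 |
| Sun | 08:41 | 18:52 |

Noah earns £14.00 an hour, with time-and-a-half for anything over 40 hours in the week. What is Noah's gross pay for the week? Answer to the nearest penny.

£886.55

Tue: 10:21–19:06 = 8 h 45 min
Wed: 08:18–16:37 = 8 h 19 min
Thu: 07:27–16:48 = 9 h 21 min
Fri: 08:08–19:21 = 11 h 13 min
Sat: 05:15–12:59 = 7 h 44 min
Sun: 08:41–18:52 = 10 h 11 min
Total worked: 55 h 33 min = 3333 min.
Regular 40 h 0 min = 2400 min at £14.00/h; overtime 15 h 33 min = 933 min at £21.00/h.
Pay = (2400 × £14.00 + 933 × £21.00) ÷ 60 = £886.55.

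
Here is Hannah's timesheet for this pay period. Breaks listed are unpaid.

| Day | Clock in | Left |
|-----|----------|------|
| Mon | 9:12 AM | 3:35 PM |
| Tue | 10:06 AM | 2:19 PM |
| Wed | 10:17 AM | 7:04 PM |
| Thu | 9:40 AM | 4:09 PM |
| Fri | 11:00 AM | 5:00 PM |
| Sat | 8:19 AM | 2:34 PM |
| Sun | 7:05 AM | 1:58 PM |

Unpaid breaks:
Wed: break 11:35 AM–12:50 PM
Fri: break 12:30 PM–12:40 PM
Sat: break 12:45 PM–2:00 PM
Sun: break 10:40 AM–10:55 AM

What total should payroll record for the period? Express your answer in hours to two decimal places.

Mon: 9:12 AM–3:35 PM = 6 h 23 min
Tue: 10:06 AM–2:19 PM = 4 h 13 min
Wed: 10:17 AM–7:04 PM = 8 h 47 min; less 75 min break → 7 h 32 min
Thu: 9:40 AM–4:09 PM = 6 h 29 min
Fri: 11:00 AM–5:00 PM = 6 h 0 min; less 10 min break → 5 h 50 min
Sat: 8:19 AM–2:34 PM = 6 h 15 min; less 75 min break → 5 h 0 min
Sun: 7:05 AM–1:58 PM = 6 h 53 min; less 15 min break → 6 h 38 min
Total: 6 h 23 min + 4 h 13 min + 7 h 32 min + 6 h 29 min + 5 h 50 min + 5 h 0 min + 6 h 38 min = 42 h 5 min.

42.08 hours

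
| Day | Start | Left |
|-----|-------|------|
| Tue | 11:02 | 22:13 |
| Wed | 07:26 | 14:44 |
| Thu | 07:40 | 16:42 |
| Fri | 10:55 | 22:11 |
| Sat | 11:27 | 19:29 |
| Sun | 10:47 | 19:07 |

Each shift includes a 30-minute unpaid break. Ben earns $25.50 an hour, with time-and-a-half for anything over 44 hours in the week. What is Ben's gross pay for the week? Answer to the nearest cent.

Tue: 11:02–22:13 = 11 h 11 min; less 30 min break → 10 h 41 min
Wed: 07:26–14:44 = 7 h 18 min; less 30 min break → 6 h 48 min
Thu: 07:40–16:42 = 9 h 2 min; less 30 min break → 8 h 32 min
Fri: 10:55–22:11 = 11 h 16 min; less 30 min break → 10 h 46 min
Sat: 11:27–19:29 = 8 h 2 min; less 30 min break → 7 h 32 min
Sun: 10:47–19:07 = 8 h 20 min; less 30 min break → 7 h 50 min
Total worked: 52 h 9 min = 3129 min.
Regular 44 h 0 min = 2640 min at $25.50/h; overtime 8 h 9 min = 489 min at $38.25/h.
Pay = (2640 × $25.50 + 489 × $38.25) ÷ 60 = $1433.74.

$1433.74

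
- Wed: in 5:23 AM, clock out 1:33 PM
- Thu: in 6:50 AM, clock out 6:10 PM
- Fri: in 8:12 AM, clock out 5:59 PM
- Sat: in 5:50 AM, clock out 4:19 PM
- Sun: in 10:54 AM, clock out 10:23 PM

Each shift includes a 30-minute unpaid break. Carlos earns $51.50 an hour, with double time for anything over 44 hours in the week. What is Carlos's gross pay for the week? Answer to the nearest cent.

$2755.25

Wed: 5:23 AM–1:33 PM = 8 h 10 min; less 30 min break → 7 h 40 min
Thu: 6:50 AM–6:10 PM = 11 h 20 min; less 30 min break → 10 h 50 min
Fri: 8:12 AM–5:59 PM = 9 h 47 min; less 30 min break → 9 h 17 min
Sat: 5:50 AM–4:19 PM = 10 h 29 min; less 30 min break → 9 h 59 min
Sun: 10:54 AM–10:23 PM = 11 h 29 min; less 30 min break → 10 h 59 min
Total worked: 48 h 45 min = 2925 min.
Regular 44 h 0 min = 2640 min at $51.50/h; overtime 4 h 45 min = 285 min at $103.00/h.
Pay = (2640 × $51.50 + 285 × $103.00) ÷ 60 = $2755.25.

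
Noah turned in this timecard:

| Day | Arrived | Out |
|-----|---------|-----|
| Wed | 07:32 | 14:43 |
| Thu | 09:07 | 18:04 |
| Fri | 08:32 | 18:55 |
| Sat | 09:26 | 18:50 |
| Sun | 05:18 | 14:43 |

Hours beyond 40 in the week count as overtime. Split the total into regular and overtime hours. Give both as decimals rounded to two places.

Wed: 07:32–14:43 = 7 h 11 min
Thu: 09:07–18:04 = 8 h 57 min
Fri: 08:32–18:55 = 10 h 23 min
Sat: 09:26–18:50 = 9 h 24 min
Sun: 05:18–14:43 = 9 h 25 min
Total worked: 45 h 20 min = 45.33 h.
Threshold 40 h → overtime 5 h 20 min, regular 40 h 0 min.

Regular 40.00 hours, overtime 5.33 hours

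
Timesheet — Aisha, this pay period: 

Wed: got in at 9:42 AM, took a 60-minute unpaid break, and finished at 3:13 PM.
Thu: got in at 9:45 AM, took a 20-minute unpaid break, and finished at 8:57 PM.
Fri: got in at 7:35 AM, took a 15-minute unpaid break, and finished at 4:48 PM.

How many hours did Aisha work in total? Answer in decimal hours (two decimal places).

24.35 hours

Wed: 9:42 AM–3:13 PM = 5 h 31 min; less 60 min break → 4 h 31 min
Thu: 9:45 AM–8:57 PM = 11 h 12 min; less 20 min break → 10 h 52 min
Fri: 7:35 AM–4:48 PM = 9 h 13 min; less 15 min break → 8 h 58 min
Total: 4 h 31 min + 10 h 52 min + 8 h 58 min = 24 h 21 min.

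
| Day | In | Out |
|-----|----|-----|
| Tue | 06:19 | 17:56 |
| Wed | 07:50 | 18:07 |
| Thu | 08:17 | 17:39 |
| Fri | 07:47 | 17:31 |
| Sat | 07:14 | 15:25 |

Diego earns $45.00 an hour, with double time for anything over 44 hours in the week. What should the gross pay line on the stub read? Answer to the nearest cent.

Tue: 06:19–17:56 = 11 h 37 min
Wed: 07:50–18:07 = 10 h 17 min
Thu: 08:17–17:39 = 9 h 22 min
Fri: 07:47–17:31 = 9 h 44 min
Sat: 07:14–15:25 = 8 h 11 min
Total worked: 49 h 11 min = 2951 min.
Regular 44 h 0 min = 2640 min at $45.00/h; overtime 5 h 11 min = 311 min at $90.00/h.
Pay = (2640 × $45.00 + 311 × $90.00) ÷ 60 = $2446.50.

$2446.50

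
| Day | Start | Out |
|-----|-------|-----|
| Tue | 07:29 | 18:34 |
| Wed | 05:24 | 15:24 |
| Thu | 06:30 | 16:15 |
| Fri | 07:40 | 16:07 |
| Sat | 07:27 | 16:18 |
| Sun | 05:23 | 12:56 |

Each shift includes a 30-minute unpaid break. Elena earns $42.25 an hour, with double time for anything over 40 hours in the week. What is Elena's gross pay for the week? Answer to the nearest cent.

Tue: 07:29–18:34 = 11 h 5 min; less 30 min break → 10 h 35 min
Wed: 05:24–15:24 = 10 h 0 min; less 30 min break → 9 h 30 min
Thu: 06:30–16:15 = 9 h 45 min; less 30 min break → 9 h 15 min
Fri: 07:40–16:07 = 8 h 27 min; less 30 min break → 7 h 57 min
Sat: 07:27–16:18 = 8 h 51 min; less 30 min break → 8 h 21 min
Sun: 05:23–12:56 = 7 h 33 min; less 30 min break → 7 h 3 min
Total worked: 52 h 41 min = 3161 min.
Regular 40 h 0 min = 2400 min at $42.25/h; overtime 12 h 41 min = 761 min at $84.50/h.
Pay = (2400 × $42.25 + 761 × $84.50) ÷ 60 = $2761.74.

$2761.74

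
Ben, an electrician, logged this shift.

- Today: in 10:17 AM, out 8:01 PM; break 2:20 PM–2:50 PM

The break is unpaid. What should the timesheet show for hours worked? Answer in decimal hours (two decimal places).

Today: 10:17 AM–8:01 PM = 9 h 44 min; less 30 min break → 9 h 14 min

9.23 hours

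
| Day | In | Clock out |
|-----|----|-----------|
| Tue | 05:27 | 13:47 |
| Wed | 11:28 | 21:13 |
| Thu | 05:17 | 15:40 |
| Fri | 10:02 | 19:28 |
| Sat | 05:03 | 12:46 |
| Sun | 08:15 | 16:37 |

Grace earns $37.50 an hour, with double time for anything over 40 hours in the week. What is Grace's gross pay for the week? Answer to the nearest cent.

$2548.75

Tue: 05:27–13:47 = 8 h 20 min
Wed: 11:28–21:13 = 9 h 45 min
Thu: 05:17–15:40 = 10 h 23 min
Fri: 10:02–19:28 = 9 h 26 min
Sat: 05:03–12:46 = 7 h 43 min
Sun: 08:15–16:37 = 8 h 22 min
Total worked: 53 h 59 min = 3239 min.
Regular 40 h 0 min = 2400 min at $37.50/h; overtime 13 h 59 min = 839 min at $75.00/h.
Pay = (2400 × $37.50 + 839 × $75.00) ÷ 60 = $2548.75.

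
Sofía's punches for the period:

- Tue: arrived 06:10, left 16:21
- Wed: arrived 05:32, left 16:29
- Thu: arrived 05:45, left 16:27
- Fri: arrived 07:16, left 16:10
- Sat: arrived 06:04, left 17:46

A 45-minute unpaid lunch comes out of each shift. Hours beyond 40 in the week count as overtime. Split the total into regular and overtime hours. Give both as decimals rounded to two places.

Regular 40.00 hours, overtime 8.68 hours

Tue: 06:10–16:21 = 10 h 11 min; less 45 min break → 9 h 26 min
Wed: 05:32–16:29 = 10 h 57 min; less 45 min break → 10 h 12 min
Thu: 05:45–16:27 = 10 h 42 min; less 45 min break → 9 h 57 min
Fri: 07:16–16:10 = 8 h 54 min; less 45 min break → 8 h 9 min
Sat: 06:04–17:46 = 11 h 42 min; less 45 min break → 10 h 57 min
Total worked: 48 h 41 min = 48.68 h.
Threshold 40 h → overtime 8 h 41 min, regular 40 h 0 min.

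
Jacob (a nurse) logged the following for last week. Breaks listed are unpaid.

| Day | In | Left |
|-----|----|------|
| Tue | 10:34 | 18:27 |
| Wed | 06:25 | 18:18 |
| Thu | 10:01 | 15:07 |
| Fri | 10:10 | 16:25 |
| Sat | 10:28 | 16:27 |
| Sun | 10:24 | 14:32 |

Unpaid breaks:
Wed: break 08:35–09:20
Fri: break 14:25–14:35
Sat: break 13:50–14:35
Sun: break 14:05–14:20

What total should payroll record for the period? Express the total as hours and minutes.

Tue: 10:34–18:27 = 7 h 53 min
Wed: 06:25–18:18 = 11 h 53 min; less 45 min break → 11 h 8 min
Thu: 10:01–15:07 = 5 h 6 min
Fri: 10:10–16:25 = 6 h 15 min; less 10 min break → 6 h 5 min
Sat: 10:28–16:27 = 5 h 59 min; less 45 min break → 5 h 14 min
Sun: 10:24–14:32 = 4 h 8 min; less 15 min break → 3 h 53 min
Total: 7 h 53 min + 11 h 8 min + 5 h 6 min + 6 h 5 min + 5 h 14 min + 3 h 53 min = 39 h 19 min.

39 h 19 min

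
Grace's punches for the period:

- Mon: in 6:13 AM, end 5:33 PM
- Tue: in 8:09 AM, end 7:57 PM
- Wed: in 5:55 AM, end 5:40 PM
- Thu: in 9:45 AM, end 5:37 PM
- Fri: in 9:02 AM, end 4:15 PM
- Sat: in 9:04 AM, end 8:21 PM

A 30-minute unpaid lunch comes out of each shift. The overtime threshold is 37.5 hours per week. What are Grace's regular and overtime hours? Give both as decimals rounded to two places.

Regular 37.50 hours, overtime 20.75 hours

Mon: 6:13 AM–5:33 PM = 11 h 20 min; less 30 min break → 10 h 50 min
Tue: 8:09 AM–7:57 PM = 11 h 48 min; less 30 min break → 11 h 18 min
Wed: 5:55 AM–5:40 PM = 11 h 45 min; less 30 min break → 11 h 15 min
Thu: 9:45 AM–5:37 PM = 7 h 52 min; less 30 min break → 7 h 22 min
Fri: 9:02 AM–4:15 PM = 7 h 13 min; less 30 min break → 6 h 43 min
Sat: 9:04 AM–8:21 PM = 11 h 17 min; less 30 min break → 10 h 47 min
Total worked: 58 h 15 min = 58.25 h.
Threshold 37.5 h → overtime 20 h 45 min, regular 37 h 30 min.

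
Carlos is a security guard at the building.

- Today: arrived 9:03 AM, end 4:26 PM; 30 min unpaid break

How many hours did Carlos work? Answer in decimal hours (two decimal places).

Today: 9:03 AM–4:26 PM = 7 h 23 min; less 30 min break → 6 h 53 min

6.88 hours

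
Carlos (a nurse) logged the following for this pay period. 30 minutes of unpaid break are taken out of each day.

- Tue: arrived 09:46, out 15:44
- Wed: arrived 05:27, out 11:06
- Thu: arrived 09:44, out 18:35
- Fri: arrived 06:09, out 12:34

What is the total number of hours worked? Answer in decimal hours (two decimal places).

Tue: 09:46–15:44 = 5 h 58 min; less 30 min break → 5 h 28 min
Wed: 05:27–11:06 = 5 h 39 min; less 30 min break → 5 h 9 min
Thu: 09:44–18:35 = 8 h 51 min; less 30 min break → 8 h 21 min
Fri: 06:09–12:34 = 6 h 25 min; less 30 min break → 5 h 55 min
Total: 5 h 28 min + 5 h 9 min + 8 h 21 min + 5 h 55 min = 24 h 53 min.

24.88 hours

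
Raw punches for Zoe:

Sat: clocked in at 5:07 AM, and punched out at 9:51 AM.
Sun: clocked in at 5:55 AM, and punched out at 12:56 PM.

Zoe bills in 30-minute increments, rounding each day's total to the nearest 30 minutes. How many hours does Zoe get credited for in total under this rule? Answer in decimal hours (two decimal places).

11.50 hours

Sat: 5:07 AM–9:51 AM = 4 h 44 min → rounds to 4 h 30 min
Sun: 5:55 AM–12:56 PM = 7 h 1 min → rounds to 7 h 0 min
Total credited: 11 h 30 min.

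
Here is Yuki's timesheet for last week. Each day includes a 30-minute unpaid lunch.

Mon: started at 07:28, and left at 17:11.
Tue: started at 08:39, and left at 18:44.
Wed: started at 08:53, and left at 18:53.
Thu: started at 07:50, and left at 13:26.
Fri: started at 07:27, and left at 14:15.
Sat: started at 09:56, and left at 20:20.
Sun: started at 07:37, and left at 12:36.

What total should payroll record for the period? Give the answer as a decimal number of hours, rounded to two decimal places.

54.08 hours

Mon: 07:28–17:11 = 9 h 43 min; less 30 min break → 9 h 13 min
Tue: 08:39–18:44 = 10 h 5 min; less 30 min break → 9 h 35 min
Wed: 08:53–18:53 = 10 h 0 min; less 30 min break → 9 h 30 min
Thu: 07:50–13:26 = 5 h 36 min; less 30 min break → 5 h 6 min
Fri: 07:27–14:15 = 6 h 48 min; less 30 min break → 6 h 18 min
Sat: 09:56–20:20 = 10 h 24 min; less 30 min break → 9 h 54 min
Sun: 07:37–12:36 = 4 h 59 min; less 30 min break → 4 h 29 min
Total: 9 h 13 min + 9 h 35 min + 9 h 30 min + 5 h 6 min + 6 h 18 min + 9 h 54 min + 4 h 29 min = 54 h 5 min.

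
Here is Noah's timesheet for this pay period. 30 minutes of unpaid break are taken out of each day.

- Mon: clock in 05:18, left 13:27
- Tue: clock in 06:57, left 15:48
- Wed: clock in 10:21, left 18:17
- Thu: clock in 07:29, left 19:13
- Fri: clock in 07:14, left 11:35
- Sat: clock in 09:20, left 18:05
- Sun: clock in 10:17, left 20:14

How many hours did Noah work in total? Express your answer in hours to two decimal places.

Mon: 05:18–13:27 = 8 h 9 min; less 30 min break → 7 h 39 min
Tue: 06:57–15:48 = 8 h 51 min; less 30 min break → 8 h 21 min
Wed: 10:21–18:17 = 7 h 56 min; less 30 min break → 7 h 26 min
Thu: 07:29–19:13 = 11 h 44 min; less 30 min break → 11 h 14 min
Fri: 07:14–11:35 = 4 h 21 min; less 30 min break → 3 h 51 min
Sat: 09:20–18:05 = 8 h 45 min; less 30 min break → 8 h 15 min
Sun: 10:17–20:14 = 9 h 57 min; less 30 min break → 9 h 27 min
Total: 7 h 39 min + 8 h 21 min + 7 h 26 min + 11 h 14 min + 3 h 51 min + 8 h 15 min + 9 h 27 min = 56 h 13 min.

56.22 hours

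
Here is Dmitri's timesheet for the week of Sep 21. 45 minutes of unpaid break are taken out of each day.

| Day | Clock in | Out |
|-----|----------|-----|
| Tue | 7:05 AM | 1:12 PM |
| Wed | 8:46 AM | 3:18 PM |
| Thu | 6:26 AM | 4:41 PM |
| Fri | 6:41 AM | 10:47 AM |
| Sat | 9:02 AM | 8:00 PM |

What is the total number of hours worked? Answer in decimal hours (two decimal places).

34.22 hours

Tue: 7:05 AM–1:12 PM = 6 h 7 min; less 45 min break → 5 h 22 min
Wed: 8:46 AM–3:18 PM = 6 h 32 min; less 45 min break → 5 h 47 min
Thu: 6:26 AM–4:41 PM = 10 h 15 min; less 45 min break → 9 h 30 min
Fri: 6:41 AM–10:47 AM = 4 h 6 min; less 45 min break → 3 h 21 min
Sat: 9:02 AM–8:00 PM = 10 h 58 min; less 45 min break → 10 h 13 min
Total: 5 h 22 min + 5 h 47 min + 9 h 30 min + 3 h 21 min + 10 h 13 min = 34 h 13 min.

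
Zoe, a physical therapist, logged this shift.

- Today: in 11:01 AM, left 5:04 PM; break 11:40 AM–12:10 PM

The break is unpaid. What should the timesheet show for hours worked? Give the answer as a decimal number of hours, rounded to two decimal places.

5.55 hours

Today: 11:01 AM–5:04 PM = 6 h 3 min; less 30 min break → 5 h 33 min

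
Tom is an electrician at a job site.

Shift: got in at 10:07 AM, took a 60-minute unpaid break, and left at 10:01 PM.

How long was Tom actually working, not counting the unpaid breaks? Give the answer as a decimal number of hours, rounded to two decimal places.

Shift: 10:07 AM–10:01 PM = 11 h 54 min; less 60 min break → 10 h 54 min

10.90 hours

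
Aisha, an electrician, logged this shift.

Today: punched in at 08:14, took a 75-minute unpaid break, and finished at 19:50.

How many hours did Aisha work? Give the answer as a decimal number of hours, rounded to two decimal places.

10.35 hours

Today: 08:14–19:50 = 11 h 36 min; less 75 min break → 10 h 21 min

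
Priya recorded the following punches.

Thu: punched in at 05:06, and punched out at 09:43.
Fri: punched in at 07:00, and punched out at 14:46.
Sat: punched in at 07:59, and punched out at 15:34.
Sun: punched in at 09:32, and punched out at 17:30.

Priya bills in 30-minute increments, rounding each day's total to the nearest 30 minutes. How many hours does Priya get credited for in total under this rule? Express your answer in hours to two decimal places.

Thu: 05:06–09:43 = 4 h 37 min → rounds to 4 h 30 min
Fri: 07:00–14:46 = 7 h 46 min → rounds to 8 h 0 min
Sat: 07:59–15:34 = 7 h 35 min → rounds to 7 h 30 min
Sun: 09:32–17:30 = 7 h 58 min → rounds to 8 h 0 min
Total credited: 28 h 0 min.

28.00 hours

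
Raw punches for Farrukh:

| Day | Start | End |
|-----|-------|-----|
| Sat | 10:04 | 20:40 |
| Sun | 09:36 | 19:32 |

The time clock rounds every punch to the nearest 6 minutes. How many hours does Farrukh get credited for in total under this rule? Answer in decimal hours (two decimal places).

20.50 hours

Sat: in 10:04→10:06, out 20:40→20:42; 10 h 36 min
Sun: in 09:36→09:36, out 19:32→19:30; 9 h 54 min
Total credited: 20 h 30 min.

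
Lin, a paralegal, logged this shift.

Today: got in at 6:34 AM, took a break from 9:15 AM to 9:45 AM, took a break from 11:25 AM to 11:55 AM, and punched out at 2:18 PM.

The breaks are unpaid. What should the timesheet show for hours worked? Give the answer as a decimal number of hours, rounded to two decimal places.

6.73 hours

Today: 6:34 AM–2:18 PM = 7 h 44 min; less 60 min break → 6 h 44 min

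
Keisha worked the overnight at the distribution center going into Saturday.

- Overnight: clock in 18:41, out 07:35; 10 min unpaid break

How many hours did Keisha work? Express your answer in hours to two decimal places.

12.73 hours

Overnight: 18:41 → midnight = 5 h 19 min; midnight → 07:35 = 7 h 35 min; span 12 h 54 min; less 10 min break → 12 h 44 min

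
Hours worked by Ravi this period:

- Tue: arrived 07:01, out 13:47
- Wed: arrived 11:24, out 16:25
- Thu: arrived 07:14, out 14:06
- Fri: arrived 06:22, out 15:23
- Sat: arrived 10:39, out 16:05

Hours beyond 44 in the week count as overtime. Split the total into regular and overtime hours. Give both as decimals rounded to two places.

Regular 33.10 hours, overtime 0.00 hours

Tue: 07:01–13:47 = 6 h 46 min
Wed: 11:24–16:25 = 5 h 1 min
Thu: 07:14–14:06 = 6 h 52 min
Fri: 06:22–15:23 = 9 h 1 min
Sat: 10:39–16:05 = 5 h 26 min
Total worked: 33 h 6 min = 33.10 h.
Threshold 44 h → overtime 0 h 0 min, regular 33 h 6 min.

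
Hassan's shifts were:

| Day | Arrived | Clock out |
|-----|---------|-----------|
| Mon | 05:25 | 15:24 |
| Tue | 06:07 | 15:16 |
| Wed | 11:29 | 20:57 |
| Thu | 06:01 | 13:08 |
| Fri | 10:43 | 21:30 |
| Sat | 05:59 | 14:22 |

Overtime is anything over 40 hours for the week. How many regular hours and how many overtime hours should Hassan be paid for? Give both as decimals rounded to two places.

Mon: 05:25–15:24 = 9 h 59 min
Tue: 06:07–15:16 = 9 h 9 min
Wed: 11:29–20:57 = 9 h 28 min
Thu: 06:01–13:08 = 7 h 7 min
Fri: 10:43–21:30 = 10 h 47 min
Sat: 05:59–14:22 = 8 h 23 min
Total worked: 54 h 53 min = 54.88 h.
Threshold 40 h → overtime 14 h 53 min, regular 40 h 0 min.

Regular 40.00 hours, overtime 14.88 hours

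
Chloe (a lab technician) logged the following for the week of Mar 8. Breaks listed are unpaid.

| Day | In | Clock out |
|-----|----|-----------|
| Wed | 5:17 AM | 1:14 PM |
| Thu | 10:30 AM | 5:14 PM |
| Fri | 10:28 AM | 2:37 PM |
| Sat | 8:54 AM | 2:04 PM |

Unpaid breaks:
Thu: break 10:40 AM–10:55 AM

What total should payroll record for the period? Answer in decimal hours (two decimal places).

Wed: 5:17 AM–1:14 PM = 7 h 57 min
Thu: 10:30 AM–5:14 PM = 6 h 44 min; less 15 min break → 6 h 29 min
Fri: 10:28 AM–2:37 PM = 4 h 9 min
Sat: 8:54 AM–2:04 PM = 5 h 10 min
Total: 7 h 57 min + 6 h 29 min + 4 h 9 min + 5 h 10 min = 23 h 45 min.

23.75 hours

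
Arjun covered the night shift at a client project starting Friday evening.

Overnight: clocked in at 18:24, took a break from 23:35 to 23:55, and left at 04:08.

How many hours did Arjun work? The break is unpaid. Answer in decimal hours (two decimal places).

9.40 hours

Overnight: 18:24 → midnight = 5 h 36 min; midnight → 04:08 = 4 h 8 min; span 9 h 44 min; less 20 min break → 9 h 24 min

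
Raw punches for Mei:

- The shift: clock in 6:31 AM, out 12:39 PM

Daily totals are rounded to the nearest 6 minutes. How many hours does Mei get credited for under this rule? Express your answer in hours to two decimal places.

The shift: 6:31 AM–12:39 PM = 6 h 8 min → rounds to 6 h 6 min

6.10 hours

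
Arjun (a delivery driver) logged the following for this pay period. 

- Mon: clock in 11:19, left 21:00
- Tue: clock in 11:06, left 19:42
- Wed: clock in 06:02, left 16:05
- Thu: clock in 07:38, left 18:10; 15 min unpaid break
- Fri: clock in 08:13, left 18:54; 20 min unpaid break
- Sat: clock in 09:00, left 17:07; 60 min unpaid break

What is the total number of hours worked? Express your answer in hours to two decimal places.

56.08 hours

Mon: 11:19–21:00 = 9 h 41 min
Tue: 11:06–19:42 = 8 h 36 min
Wed: 06:02–16:05 = 10 h 3 min
Thu: 07:38–18:10 = 10 h 32 min; less 15 min break → 10 h 17 min
Fri: 08:13–18:54 = 10 h 41 min; less 20 min break → 10 h 21 min
Sat: 09:00–17:07 = 8 h 7 min; less 60 min break → 7 h 7 min
Total: 9 h 41 min + 8 h 36 min + 10 h 3 min + 10 h 17 min + 10 h 21 min + 7 h 7 min = 56 h 5 min.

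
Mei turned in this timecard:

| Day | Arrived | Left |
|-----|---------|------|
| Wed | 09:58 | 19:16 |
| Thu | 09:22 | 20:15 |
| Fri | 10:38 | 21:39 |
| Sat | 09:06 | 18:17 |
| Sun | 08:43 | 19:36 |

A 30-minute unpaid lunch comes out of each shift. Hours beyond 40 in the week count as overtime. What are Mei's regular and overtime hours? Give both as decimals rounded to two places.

Regular 40.00 hours, overtime 8.77 hours

Wed: 09:58–19:16 = 9 h 18 min; less 30 min break → 8 h 48 min
Thu: 09:22–20:15 = 10 h 53 min; less 30 min break → 10 h 23 min
Fri: 10:38–21:39 = 11 h 1 min; less 30 min break → 10 h 31 min
Sat: 09:06–18:17 = 9 h 11 min; less 30 min break → 8 h 41 min
Sun: 08:43–19:36 = 10 h 53 min; less 30 min break → 10 h 23 min
Total worked: 48 h 46 min = 48.77 h.
Threshold 40 h → overtime 8 h 46 min, regular 40 h 0 min.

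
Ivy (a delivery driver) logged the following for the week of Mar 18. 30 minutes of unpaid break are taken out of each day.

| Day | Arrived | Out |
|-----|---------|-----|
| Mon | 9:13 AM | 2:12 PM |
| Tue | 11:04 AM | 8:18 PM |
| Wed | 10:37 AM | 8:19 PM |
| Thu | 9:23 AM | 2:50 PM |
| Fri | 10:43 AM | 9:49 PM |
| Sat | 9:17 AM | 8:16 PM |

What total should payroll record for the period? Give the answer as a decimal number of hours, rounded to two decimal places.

48.45 hours

Mon: 9:13 AM–2:12 PM = 4 h 59 min; less 30 min break → 4 h 29 min
Tue: 11:04 AM–8:18 PM = 9 h 14 min; less 30 min break → 8 h 44 min
Wed: 10:37 AM–8:19 PM = 9 h 42 min; less 30 min break → 9 h 12 min
Thu: 9:23 AM–2:50 PM = 5 h 27 min; less 30 min break → 4 h 57 min
Fri: 10:43 AM–9:49 PM = 11 h 6 min; less 30 min break → 10 h 36 min
Sat: 9:17 AM–8:16 PM = 10 h 59 min; less 30 min break → 10 h 29 min
Total: 4 h 29 min + 8 h 44 min + 9 h 12 min + 4 h 57 min + 10 h 36 min + 10 h 29 min = 48 h 27 min.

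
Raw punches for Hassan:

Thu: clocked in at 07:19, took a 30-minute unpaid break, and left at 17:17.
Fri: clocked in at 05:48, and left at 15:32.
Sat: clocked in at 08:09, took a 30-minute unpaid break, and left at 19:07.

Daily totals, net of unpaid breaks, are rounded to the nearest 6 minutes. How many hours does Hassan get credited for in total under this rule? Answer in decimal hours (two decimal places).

29.70 hours

Thu: 07:19–17:17 = 9 h 58 min − 30 min = 9 h 28 min → rounds to 9 h 30 min
Fri: 05:48–15:32 = 9 h 44 min → rounds to 9 h 42 min
Sat: 08:09–19:07 = 10 h 58 min − 30 min = 10 h 28 min → rounds to 10 h 30 min
Total credited: 29 h 42 min.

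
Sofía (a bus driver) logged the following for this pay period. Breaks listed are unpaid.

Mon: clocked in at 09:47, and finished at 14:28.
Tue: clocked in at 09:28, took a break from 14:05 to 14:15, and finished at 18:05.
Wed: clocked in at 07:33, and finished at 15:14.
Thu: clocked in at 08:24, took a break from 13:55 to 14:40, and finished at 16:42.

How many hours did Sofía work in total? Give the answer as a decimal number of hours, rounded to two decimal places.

28.37 hours

Mon: 09:47–14:28 = 4 h 41 min
Tue: 09:28–18:05 = 8 h 37 min; less 10 min break → 8 h 27 min
Wed: 07:33–15:14 = 7 h 41 min
Thu: 08:24–16:42 = 8 h 18 min; less 45 min break → 7 h 33 min
Total: 4 h 41 min + 8 h 27 min + 7 h 41 min + 7 h 33 min = 28 h 22 min.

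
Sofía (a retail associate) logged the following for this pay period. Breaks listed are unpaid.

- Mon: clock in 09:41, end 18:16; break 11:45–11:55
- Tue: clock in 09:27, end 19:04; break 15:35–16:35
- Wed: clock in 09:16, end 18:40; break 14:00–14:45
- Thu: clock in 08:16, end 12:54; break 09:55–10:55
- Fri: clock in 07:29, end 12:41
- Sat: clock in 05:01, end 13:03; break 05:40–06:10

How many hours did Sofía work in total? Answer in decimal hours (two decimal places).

Mon: 09:41–18:16 = 8 h 35 min; less 10 min break → 8 h 25 min
Tue: 09:27–19:04 = 9 h 37 min; less 60 min break → 8 h 37 min
Wed: 09:16–18:40 = 9 h 24 min; less 45 min break → 8 h 39 min
Thu: 08:16–12:54 = 4 h 38 min; less 60 min break → 3 h 38 min
Fri: 07:29–12:41 = 5 h 12 min
Sat: 05:01–13:03 = 8 h 2 min; less 30 min break → 7 h 32 min
Total: 8 h 25 min + 8 h 37 min + 8 h 39 min + 3 h 38 min + 5 h 12 min + 7 h 32 min = 42 h 3 min.

42.05 hours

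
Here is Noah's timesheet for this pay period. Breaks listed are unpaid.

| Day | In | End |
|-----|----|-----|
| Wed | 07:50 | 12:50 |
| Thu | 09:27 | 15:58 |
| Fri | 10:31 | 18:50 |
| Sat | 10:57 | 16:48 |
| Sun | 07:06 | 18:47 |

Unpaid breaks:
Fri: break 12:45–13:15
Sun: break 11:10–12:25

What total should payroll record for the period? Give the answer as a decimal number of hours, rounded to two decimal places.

35.62 hours

Wed: 07:50–12:50 = 5 h 0 min
Thu: 09:27–15:58 = 6 h 31 min
Fri: 10:31–18:50 = 8 h 19 min; less 30 min break → 7 h 49 min
Sat: 10:57–16:48 = 5 h 51 min
Sun: 07:06–18:47 = 11 h 41 min; less 75 min break → 10 h 26 min
Total: 5 h 0 min + 6 h 31 min + 7 h 49 min + 5 h 51 min + 10 h 26 min = 35 h 37 min.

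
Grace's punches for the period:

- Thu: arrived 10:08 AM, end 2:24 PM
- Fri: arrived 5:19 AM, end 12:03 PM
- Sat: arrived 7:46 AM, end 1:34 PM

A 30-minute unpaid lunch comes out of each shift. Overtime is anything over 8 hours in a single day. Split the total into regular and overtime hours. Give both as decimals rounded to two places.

Thu: 10:08 AM–2:24 PM = 4 h 16 min; less 30 min break → 3 h 46 min
Fri: 5:19 AM–12:03 PM = 6 h 44 min; less 30 min break → 6 h 14 min
Sat: 7:46 AM–1:34 PM = 5 h 48 min; less 30 min break → 5 h 18 min
Thu reg 3 h 46 min / OT 0 h 0 min; Fri reg 6 h 14 min / OT 0 h 0 min; Sat reg 5 h 18 min / OT 0 h 0 min.
Totals: regular 15 h 18 min, overtime 0 h 0 min.

Regular 15.30 hours, overtime 0.00 hours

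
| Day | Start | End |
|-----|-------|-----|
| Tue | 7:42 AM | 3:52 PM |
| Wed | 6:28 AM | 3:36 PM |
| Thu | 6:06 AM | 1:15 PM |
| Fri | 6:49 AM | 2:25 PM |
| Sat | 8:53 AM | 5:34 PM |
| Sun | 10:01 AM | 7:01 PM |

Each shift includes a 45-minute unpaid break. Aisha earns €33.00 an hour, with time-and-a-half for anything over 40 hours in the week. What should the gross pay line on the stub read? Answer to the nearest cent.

Tue: 7:42 AM–3:52 PM = 8 h 10 min; less 45 min break → 7 h 25 min
Wed: 6:28 AM–3:36 PM = 9 h 8 min; less 45 min break → 8 h 23 min
Thu: 6:06 AM–1:15 PM = 7 h 9 min; less 45 min break → 6 h 24 min
Fri: 6:49 AM–2:25 PM = 7 h 36 min; less 45 min break → 6 h 51 min
Sat: 8:53 AM–5:34 PM = 8 h 41 min; less 45 min break → 7 h 56 min
Sun: 10:01 AM–7:01 PM = 9 h 0 min; less 45 min break → 8 h 15 min
Total worked: 45 h 14 min = 2714 min.
Regular 40 h 0 min = 2400 min at €33.00/h; overtime 5 h 14 min = 314 min at €49.50/h.
Pay = (2400 × €33.00 + 314 × €49.50) ÷ 60 = €1579.05.

€1579.05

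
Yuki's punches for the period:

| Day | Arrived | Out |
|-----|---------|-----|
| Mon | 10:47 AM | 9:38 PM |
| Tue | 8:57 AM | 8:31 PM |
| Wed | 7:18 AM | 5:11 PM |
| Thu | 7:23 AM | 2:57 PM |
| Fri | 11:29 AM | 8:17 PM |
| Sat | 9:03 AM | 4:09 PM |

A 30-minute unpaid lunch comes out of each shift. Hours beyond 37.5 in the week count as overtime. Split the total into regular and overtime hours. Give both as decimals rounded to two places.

Regular 37.50 hours, overtime 15.27 hours

Mon: 10:47 AM–9:38 PM = 10 h 51 min; less 30 min break → 10 h 21 min
Tue: 8:57 AM–8:31 PM = 11 h 34 min; less 30 min break → 11 h 4 min
Wed: 7:18 AM–5:11 PM = 9 h 53 min; less 30 min break → 9 h 23 min
Thu: 7:23 AM–2:57 PM = 7 h 34 min; less 30 min break → 7 h 4 min
Fri: 11:29 AM–8:17 PM = 8 h 48 min; less 30 min break → 8 h 18 min
Sat: 9:03 AM–4:09 PM = 7 h 6 min; less 30 min break → 6 h 36 min
Total worked: 52 h 46 min = 52.77 h.
Threshold 37.5 h → overtime 15 h 16 min, regular 37 h 30 min.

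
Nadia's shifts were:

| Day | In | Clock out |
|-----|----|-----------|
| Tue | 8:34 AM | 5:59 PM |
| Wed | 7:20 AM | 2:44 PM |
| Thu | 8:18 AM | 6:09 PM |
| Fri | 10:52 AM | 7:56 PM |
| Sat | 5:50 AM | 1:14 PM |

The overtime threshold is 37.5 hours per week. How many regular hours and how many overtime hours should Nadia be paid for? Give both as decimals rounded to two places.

Tue: 8:34 AM–5:59 PM = 9 h 25 min
Wed: 7:20 AM–2:44 PM = 7 h 24 min
Thu: 8:18 AM–6:09 PM = 9 h 51 min
Fri: 10:52 AM–7:56 PM = 9 h 4 min
Sat: 5:50 AM–1:14 PM = 7 h 24 min
Total worked: 43 h 8 min = 43.13 h.
Threshold 37.5 h → overtime 5 h 38 min, regular 37 h 30 min.

Regular 37.50 hours, overtime 5.63 hours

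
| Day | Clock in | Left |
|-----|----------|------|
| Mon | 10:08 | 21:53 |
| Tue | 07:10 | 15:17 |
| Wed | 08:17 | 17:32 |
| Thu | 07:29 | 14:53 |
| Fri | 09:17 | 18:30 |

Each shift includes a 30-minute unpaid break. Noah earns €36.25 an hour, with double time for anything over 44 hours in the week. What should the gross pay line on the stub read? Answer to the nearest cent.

€1567.21

Mon: 10:08–21:53 = 11 h 45 min; less 30 min break → 11 h 15 min
Tue: 07:10–15:17 = 8 h 7 min; less 30 min break → 7 h 37 min
Wed: 08:17–17:32 = 9 h 15 min; less 30 min break → 8 h 45 min
Thu: 07:29–14:53 = 7 h 24 min; less 30 min break → 6 h 54 min
Fri: 09:17–18:30 = 9 h 13 min; less 30 min break → 8 h 43 min
Total worked: 43 h 14 min = 2594 min.
Regular 43 h 14 min = 2594 min at €36.25/h; overtime 0 h 0 min = 0 min at €72.50/h.
Pay = (2594 × €36.25 + 0 × €72.50) ÷ 60 = €1567.21.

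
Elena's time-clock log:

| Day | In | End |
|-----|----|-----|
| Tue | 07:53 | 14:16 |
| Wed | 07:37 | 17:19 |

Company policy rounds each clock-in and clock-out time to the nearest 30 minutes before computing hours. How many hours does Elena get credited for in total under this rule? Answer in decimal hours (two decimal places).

16.50 hours

Tue: in 07:53→08:00, out 14:16→14:30; 6 h 30 min
Wed: in 07:37→07:30, out 17:19→17:30; 10 h 0 min
Total credited: 16 h 30 min.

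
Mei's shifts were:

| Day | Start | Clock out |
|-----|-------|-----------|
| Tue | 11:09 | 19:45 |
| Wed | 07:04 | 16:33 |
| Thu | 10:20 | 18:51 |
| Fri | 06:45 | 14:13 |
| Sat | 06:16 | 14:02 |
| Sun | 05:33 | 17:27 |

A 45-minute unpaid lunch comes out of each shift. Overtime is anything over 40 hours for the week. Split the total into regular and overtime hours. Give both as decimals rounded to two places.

Regular 40.00 hours, overtime 9.23 hours

Tue: 11:09–19:45 = 8 h 36 min; less 45 min break → 7 h 51 min
Wed: 07:04–16:33 = 9 h 29 min; less 45 min break → 8 h 44 min
Thu: 10:20–18:51 = 8 h 31 min; less 45 min break → 7 h 46 min
Fri: 06:45–14:13 = 7 h 28 min; less 45 min break → 6 h 43 min
Sat: 06:16–14:02 = 7 h 46 min; less 45 min break → 7 h 1 min
Sun: 05:33–17:27 = 11 h 54 min; less 45 min break → 11 h 9 min
Total worked: 49 h 14 min = 49.23 h.
Threshold 40 h → overtime 9 h 14 min, regular 40 h 0 min.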